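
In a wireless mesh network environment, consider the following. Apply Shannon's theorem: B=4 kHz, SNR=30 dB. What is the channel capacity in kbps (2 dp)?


Given: B = 4 kHz, SNR = 30 dB
SNR linear = 10^(30/10) = 1000
1 + SNR = 1001
log2(1001) = 9.9672262588
C = 4 * 1000 * 9.9672262588 = 39868.9050 bps
C = 39.868905 kbps -> 39.87 kbps (2 dp)

39.87


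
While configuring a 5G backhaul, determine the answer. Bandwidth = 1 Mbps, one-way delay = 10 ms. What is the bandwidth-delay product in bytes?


Given: bandwidth = 1 Mbps, delay = 10 ms
BDP in bits = 1 * 10^6 * 10 / 1000
BDP in bits = 10000
BDP in bytes = 10000 / 8 = 1250

1250


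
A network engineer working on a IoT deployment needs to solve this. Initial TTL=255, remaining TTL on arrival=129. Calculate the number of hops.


Given: initial TTL = 255, received TTL = 129
Hops = initial TTL - received TTL
Hops = 255 - 129 = 126

126


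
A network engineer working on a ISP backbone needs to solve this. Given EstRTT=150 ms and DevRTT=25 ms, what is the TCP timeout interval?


Given: EstRTT = 150 ms, DevRTT = 25 ms
Timeout = EstRTT + 4 * DevRTT
4 * DevRTT = 4 * 25 = 100
Timeout = 150 + 100 = 250 ms

250


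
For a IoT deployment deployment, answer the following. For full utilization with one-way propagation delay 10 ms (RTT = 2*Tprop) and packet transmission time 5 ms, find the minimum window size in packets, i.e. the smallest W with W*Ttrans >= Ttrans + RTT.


Given: Ttrans = 5 ms, RTT = 20 ms (= 2 * Tprop, Tprop = 10 ms)
Time until first ACK returns = Ttrans + RTT = 5 + 20 = 25 ms
Need W * Ttrans >= Ttrans + RTT  ->  W >= (Ttrans + RTT) / Ttrans
(Ttrans + RTT) / Ttrans = 25 / 5 = 5
W_min = ceil(5) = 5

5


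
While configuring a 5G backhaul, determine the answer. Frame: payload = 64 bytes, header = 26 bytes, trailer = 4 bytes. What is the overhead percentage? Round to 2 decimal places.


Given: payload = 64 B, header = 26 B, trailer = 4 B
Overhead bytes = header + trailer = 26 + 4 = 30
Total frame = payload + overhead = 64 + 30 = 94
Overhead % = 30 / 94 * 100 = 31.9149% -> 31.91% (2 dp)

31.91


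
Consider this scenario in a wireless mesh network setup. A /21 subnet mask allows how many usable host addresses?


Given: subnet mask /21
Host bits = 32 - 21 = 11
Total addresses = 2^11 = 2048
Usable hosts = 2048 - 2 (network + broadcast) = 2046

2046


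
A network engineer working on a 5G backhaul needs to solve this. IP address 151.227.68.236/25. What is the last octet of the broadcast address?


Given: IP = 151.227.68.236, prefix = /25
Host bits = 32 - 25 = 7
Network last octet = 236 AND mask = 128
Host part size = 2^7 - 1 = 127
Broadcast last octet = 128 OR 127 = 255

255


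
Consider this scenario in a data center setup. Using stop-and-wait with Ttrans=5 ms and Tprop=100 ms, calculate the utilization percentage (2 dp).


Given: Ttrans = 5 ms, Tprop = 100 ms
RTT = 2 * Tprop = 2 * 100 = 200 ms
U = Ttrans / (Ttrans + RTT)
U = 5 / (5 + 200)
U = 5 / 205 = 0.02439
U% = 2.44%

2.44


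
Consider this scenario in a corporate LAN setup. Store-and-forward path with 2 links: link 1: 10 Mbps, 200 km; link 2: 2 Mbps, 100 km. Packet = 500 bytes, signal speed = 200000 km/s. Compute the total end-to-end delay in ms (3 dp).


Packet = 500 bytes = 4000 bits. Store-and-forward: sum (t_trans + t_prop) per link.
Link 1: t_trans = 4000/(10*10^6) s = 0.4000 ms; t_prop = 200/200000 s = 1.0000 ms; subtotal = 1.4000 ms
Link 2: t_trans = 4000/(2*10^6) s = 2.0000 ms; t_prop = 100/200000 s = 0.5000 ms; subtotal = 2.5000 ms
End-to-end = 1.4000 + 2.5000 = 3.9000 ms -> 3.900 ms (3 dp)

3.900


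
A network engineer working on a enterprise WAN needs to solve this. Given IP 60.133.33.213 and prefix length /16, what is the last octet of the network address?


Given: IP = 60.133.33.213, prefix = /16
Subnet mask = 255.255.0.0
Last octet of IP: 213
Last octet of mask: 0
Network last octet = 213 AND 0 = 0

0


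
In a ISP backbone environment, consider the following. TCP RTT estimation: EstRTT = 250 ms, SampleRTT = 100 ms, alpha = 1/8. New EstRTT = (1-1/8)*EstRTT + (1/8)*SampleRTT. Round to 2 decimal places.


Given: EstRTT = 250 ms, SampleRTT = 100 ms, alpha = 1/8
New EstRTT = (1 - alpha) * EstRTT + alpha * SampleRTT
(7/8) * 250 = 218.75
(1/8) * 100 = 12.5
New EstRTT = 218.75 + 12.5 = 231.25 ms -> 231.25 ms (2 dp)

231.25


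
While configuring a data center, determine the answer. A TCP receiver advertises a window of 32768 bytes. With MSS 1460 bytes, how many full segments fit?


Given: RWND = 32768 bytes, MSS = 1460 bytes
Full segments = floor(RWND / MSS)
Full segments = floor(32768 / 1460)
Full segments = floor(22.4438) = 22

22


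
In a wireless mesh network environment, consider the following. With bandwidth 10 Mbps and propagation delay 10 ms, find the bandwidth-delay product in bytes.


Given: bandwidth = 10 Mbps, delay = 10 ms
BDP in bits = 10 * 10^6 * 10 / 1000
BDP in bits = 100000
BDP in bytes = 100000 / 8 = 12500

12500


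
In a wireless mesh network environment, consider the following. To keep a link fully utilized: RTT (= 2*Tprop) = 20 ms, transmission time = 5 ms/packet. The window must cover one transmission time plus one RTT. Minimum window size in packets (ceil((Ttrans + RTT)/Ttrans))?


Given: Ttrans = 5 ms, RTT = 20 ms (= 2 * Tprop, Tprop = 10 ms)
Time until first ACK returns = Ttrans + RTT = 5 + 20 = 25 ms
Need W * Ttrans >= Ttrans + RTT  ->  W >= (Ttrans + RTT) / Ttrans
(Ttrans + RTT) / Ttrans = 25 / 5 = 5
W_min = ceil(5) = 5

5


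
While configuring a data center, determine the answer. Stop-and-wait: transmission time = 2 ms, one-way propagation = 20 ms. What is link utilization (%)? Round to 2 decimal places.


Given: Ttrans = 2 ms, Tprop = 20 ms
RTT = 2 * Tprop = 2 * 20 = 40 ms
U = Ttrans / (Ttrans + RTT)
U = 2 / (2 + 40)
U = 2 / 42 = 0.047619
U% = 4.76%

4.76


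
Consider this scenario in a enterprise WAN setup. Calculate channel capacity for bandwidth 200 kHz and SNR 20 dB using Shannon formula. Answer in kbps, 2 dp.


Given: B = 200 kHz, SNR = 20 dB
SNR linear = 10^(20/10) = 100
1 + SNR = 101
log2(101) = 6.6582114828
C = 200 * 1000 * 6.6582114828 = 1331642.2966 bps
C = 1331.642297 kbps -> 1331.64 kbps (2 dp)

1331.64


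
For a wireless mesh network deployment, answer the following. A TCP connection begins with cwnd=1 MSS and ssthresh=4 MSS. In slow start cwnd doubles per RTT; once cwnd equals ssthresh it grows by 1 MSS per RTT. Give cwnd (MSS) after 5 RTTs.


RTT 0: cwnd = 1 MSS (initial)
RTT 1: cwnd = 2 MSS (slow start, doubled)
RTT 2: cwnd = 4 MSS (slow start, doubled)
RTT 3: cwnd = 5 MSS (congestion avoidance, +1)
RTT 4: cwnd = 6 MSS (congestion avoidance, +1)
RTT 5: cwnd = 7 MSS (congestion avoidance, +1)

7


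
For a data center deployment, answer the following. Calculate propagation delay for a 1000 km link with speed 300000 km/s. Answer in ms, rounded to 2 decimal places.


Given: distance = 1000 km, speed = 300000 km/s
Delay = distance / speed = 1000 / 300000 seconds
Delay in ms = 1000 * 1000 / 300000
Delay = 3.3333 ms
Rounded to 2 dp = 3.33 ms

3.33


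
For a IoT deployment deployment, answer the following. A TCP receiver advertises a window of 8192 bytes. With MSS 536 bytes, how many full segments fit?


Given: RWND = 8192 bytes, MSS = 536 bytes
Full segments = floor(RWND / MSS)
Full segments = floor(8192 / 536)
Full segments = floor(15.2836) = 15

15


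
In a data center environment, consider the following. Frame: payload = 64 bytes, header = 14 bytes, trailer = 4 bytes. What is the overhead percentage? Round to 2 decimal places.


Given: payload = 64 B, header = 14 B, trailer = 4 B
Overhead bytes = header + trailer = 14 + 4 = 18
Total frame = payload + overhead = 64 + 18 = 82
Overhead % = 18 / 82 * 100 = 21.9512% -> 21.95% (2 dp)

21.95


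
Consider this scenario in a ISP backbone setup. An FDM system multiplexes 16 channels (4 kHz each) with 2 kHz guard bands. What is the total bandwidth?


Given: 16 channels, 4 kHz each, guard = 2 kHz
Channel bandwidth = 16 * 4 = 64 kHz
Guard bands = 15 gaps * 2 kHz = 30 kHz
Total = 64 + 30 = 94 kHz

94


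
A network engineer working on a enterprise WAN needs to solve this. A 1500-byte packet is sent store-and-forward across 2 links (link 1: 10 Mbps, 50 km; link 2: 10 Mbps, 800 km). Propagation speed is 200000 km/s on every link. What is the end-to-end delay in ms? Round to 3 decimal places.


Packet = 1500 bytes = 12000 bits. Store-and-forward: sum (t_trans + t_prop) per link.
Link 1: t_trans = 12000/(10*10^6) s = 1.2000 ms; t_prop = 50/200000 s = 0.2500 ms; subtotal = 1.4500 ms
Link 2: t_trans = 12000/(10*10^6) s = 1.2000 ms; t_prop = 800/200000 s = 4.0000 ms; subtotal = 5.2000 ms
End-to-end = 1.4500 + 5.2000 = 6.6500 ms -> 6.650 ms (3 dp)

6.650


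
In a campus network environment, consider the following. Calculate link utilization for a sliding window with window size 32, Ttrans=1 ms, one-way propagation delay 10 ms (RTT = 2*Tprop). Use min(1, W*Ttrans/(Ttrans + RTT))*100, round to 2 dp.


Given: W = 32, Ttrans = 1 ms, RTT = 20 ms (= 2 * Tprop, Tprop = 10 ms)
Cycle time = Ttrans + RTT = 1 + 20 = 21 ms (first packet sent until its ACK returns)
W * Ttrans = 32 * 1 = 32 ms of sending per cycle
W * Ttrans / (Ttrans + RTT) = 32 / 21 = 1.523810
U = min(1, 1.523810) = 1.000000
U% = 100.00%

100.00


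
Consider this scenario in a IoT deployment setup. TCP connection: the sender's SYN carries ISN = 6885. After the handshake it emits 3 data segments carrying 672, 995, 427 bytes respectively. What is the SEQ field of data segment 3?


The SYN occupies sequence number ISN = 6885, so the first data byte is ISN + 1 = 6886.
SEQ of data segment i = (ISN + 1) + sum of payload sizes of segments 1..i-1.
Segment 1: SEQ = 6886, payload = 672 bytes
Segment 2: SEQ = 7558, payload = 995 bytes
Segment 3: SEQ = 8553, payload = 427 bytes
SEQ of segment 3 = 6886 + 672 + 995 = 8553

8553


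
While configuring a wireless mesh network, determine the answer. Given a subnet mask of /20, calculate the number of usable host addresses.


Given: subnet mask /20
Host bits = 32 - 20 = 12
Total addresses = 2^12 = 4096
Usable hosts = 4096 - 2 (network + broadcast) = 4094

4094


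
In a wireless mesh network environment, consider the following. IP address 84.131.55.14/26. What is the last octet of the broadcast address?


Given: IP = 84.131.55.14, prefix = /26
Host bits = 32 - 26 = 6
Network last octet = 14 AND mask = 0
Host part size = 2^6 - 1 = 63
Broadcast last octet = 0 OR 63 = 63

63


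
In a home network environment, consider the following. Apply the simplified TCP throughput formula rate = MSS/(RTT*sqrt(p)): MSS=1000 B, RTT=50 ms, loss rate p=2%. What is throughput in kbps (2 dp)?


Given: MSS = 1000 bytes, RTT = 50 ms, loss = 2%
RTT in seconds = 50 / 1000 = 0.05
Loss rate = 2% = 0.02
sqrt(loss) = sqrt(0.02) = 0.141421356237
Throughput (bytes/s) = 1000 / (0.05 * 0.141421356237) = 141421.3562
Throughput (kbps) = 141421.3562 * 8 / 1000 = 1131.370850 -> 1131.37 kbps (2 dp)

1131.37


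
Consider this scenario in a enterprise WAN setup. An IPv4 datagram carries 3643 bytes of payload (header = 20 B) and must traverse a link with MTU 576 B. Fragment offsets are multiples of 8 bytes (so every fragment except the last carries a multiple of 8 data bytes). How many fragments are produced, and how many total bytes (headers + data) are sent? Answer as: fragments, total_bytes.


Max data per non-final fragment = floor((MTU - header)/8)*8 = floor((576 - 20)/8)*8 = floor(556/8)*8 = 552 B
Final fragment needs no 8-byte alignment: it can carry up to MTU - header = 556 B
Non-final fragments needed = ceil((payload - 556) / 552) = ceil(3087/552) = ceil(5.5924) = 6
Number of fragments = 6 + 1 = 7
Fragment sizes (data): 6 * 552 B + 331 B (last, 331 <= 556 OK)
Total bytes sent = payload + n_frags * header = 3643 + 7*20 = 3643 + 140 = 3783 B

7, 3783


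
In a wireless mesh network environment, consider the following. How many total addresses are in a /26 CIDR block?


Given: CIDR prefix /26
Host bits = 32 - 26 = 6
Total addresses = 2^6 = 64

64


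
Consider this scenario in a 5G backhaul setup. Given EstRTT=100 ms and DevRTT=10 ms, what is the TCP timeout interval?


Given: EstRTT = 100 ms, DevRTT = 10 ms
Timeout = EstRTT + 4 * DevRTT
4 * DevRTT = 4 * 10 = 40
Timeout = 100 + 40 = 140 ms

140


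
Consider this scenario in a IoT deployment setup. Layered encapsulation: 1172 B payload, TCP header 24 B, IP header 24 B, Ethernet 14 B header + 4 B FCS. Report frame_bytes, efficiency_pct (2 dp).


TCP segment = 1172 + 24 = 1196 B
IP packet = 1196 + 24 = 1220 B
Ethernet frame = 1220 + 14 + 4 = 1238 B
Efficiency = app / frame = 1172 / 1238 = 0.946688 = 94.6688% -> 94.67% (2 dp)

1238, 94.67


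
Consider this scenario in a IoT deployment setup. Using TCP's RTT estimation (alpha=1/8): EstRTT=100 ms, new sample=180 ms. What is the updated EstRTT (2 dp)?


Given: EstRTT = 100 ms, SampleRTT = 180 ms, alpha = 1/8
New EstRTT = (1 - alpha) * EstRTT + alpha * SampleRTT
(7/8) * 100 = 87.5
(1/8) * 180 = 22.5
New EstRTT = 87.5 + 22.5 = 110 ms -> 110.00 ms (2 dp)

110.00


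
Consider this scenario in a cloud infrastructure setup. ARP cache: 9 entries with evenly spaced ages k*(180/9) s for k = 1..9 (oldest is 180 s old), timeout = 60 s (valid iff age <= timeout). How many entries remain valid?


Ages are k * 180/9 s for k = 1..9 (spacing = 20.0000 s).
Entry k is valid iff k * 180/9 <= 60 iff k <= 9 * 60 / 180 = 3.0000
n_valid = floor(3.0000) = 3
(n_stale = 9 - 3 = 6)

3


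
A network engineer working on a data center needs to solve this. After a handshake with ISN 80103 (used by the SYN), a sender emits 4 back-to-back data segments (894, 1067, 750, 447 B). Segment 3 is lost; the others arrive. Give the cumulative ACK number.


SYN uses sequence number 80103; first data byte = ISN + 1 = 80104.
Segment 1: SEQ = 80104, len = 894 B, covers [80104, 80997]
Segment 2: SEQ = 80998, len = 1067 B, covers [80998, 82064]
Segment 3: SEQ = 82065, len = 750 B, covers [82065, 82814] [LOST]
Segment 4: SEQ = 82815, len = 447 B, covers [82815, 83261]
In-order data received: bytes [80104, 82064] (segments 1..2).
Segment 3 missing -> gap begins at byte 82065; later segments buffered out of order.
Cumulative ACK = next expected in-order byte = 80104 + 894 + 1067 = 82065

82065


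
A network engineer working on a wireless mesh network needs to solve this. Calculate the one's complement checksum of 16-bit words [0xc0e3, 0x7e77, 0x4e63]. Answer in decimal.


Given words: [0xc0e3, 0x7e77, 0x4e63]
Step 1: Sum all words
Raw sum = 49379 + 32375 + 20067 = 101821
Step 2: Fold carry: (36285 + 1) = 36286
One's complement = ~36286 & 0xFFFF = 29249

29249


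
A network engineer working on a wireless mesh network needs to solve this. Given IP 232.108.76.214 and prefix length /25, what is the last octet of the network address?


Given: IP = 232.108.76.214, prefix = /25
Subnet mask = 255.255.255.128
Last octet of IP: 214
Last octet of mask: 128
Network last octet = 214 AND 128 = 128

128


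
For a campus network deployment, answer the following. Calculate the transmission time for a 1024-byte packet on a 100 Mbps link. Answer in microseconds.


Given: packet = 1024 bytes, bandwidth = 100 Mbps
Packet in bits = 1024 * 8 = 8192 bits
Bandwidth = 100 * 10^6 = 100000000 bps
Time = 8192 / 100000000 seconds
Time in us = 8192 * 10^6 / 100000000 = 81.92

81.92


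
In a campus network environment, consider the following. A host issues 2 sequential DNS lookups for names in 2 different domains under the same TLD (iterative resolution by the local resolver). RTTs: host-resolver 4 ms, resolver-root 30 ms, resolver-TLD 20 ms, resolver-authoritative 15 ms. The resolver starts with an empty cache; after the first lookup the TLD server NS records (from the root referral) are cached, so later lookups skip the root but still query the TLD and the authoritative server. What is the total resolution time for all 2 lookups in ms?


Lookup 1 (cold cache): local + root + TLD + auth = 4 + 30 + 20 + 15 = 69 ms
Lookups 2..2 (TLD NS cached -> skip root; new domain -> still ask TLD and auth): local + TLD + auth = 4 + 20 + 15 = 39 ms each
Remaining 1 lookups: 1 * 39 = 39 ms
Total = 69 + 39 = 108 ms

108


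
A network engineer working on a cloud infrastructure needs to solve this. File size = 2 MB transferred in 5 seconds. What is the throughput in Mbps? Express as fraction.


Given: file = 2 MB, time = 5 s
File in Mb = 2 * 8 = 16 Mb
Throughput = 16 / 5 Mbps
Throughput = 16/5 Mbps

16/5


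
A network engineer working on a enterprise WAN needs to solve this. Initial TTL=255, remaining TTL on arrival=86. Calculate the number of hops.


Given: initial TTL = 255, received TTL = 86
Hops = initial TTL - received TTL
Hops = 255 - 86 = 169

169


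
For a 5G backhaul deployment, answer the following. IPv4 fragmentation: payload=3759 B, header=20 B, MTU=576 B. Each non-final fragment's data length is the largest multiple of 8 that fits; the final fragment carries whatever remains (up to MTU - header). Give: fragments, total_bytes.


Max data per non-final fragment = floor((MTU - header)/8)*8 = floor((576 - 20)/8)*8 = floor(556/8)*8 = 552 B
Final fragment needs no 8-byte alignment: it can carry up to MTU - header = 556 B
Non-final fragments needed = ceil((payload - 556) / 552) = ceil(3203/552) = ceil(5.8025) = 6
Number of fragments = 6 + 1 = 7
Fragment sizes (data): 6 * 552 B + 447 B (last, 447 <= 556 OK)
Total bytes sent = payload + n_frags * header = 3759 + 7*20 = 3759 + 140 = 3899 B

7, 3899


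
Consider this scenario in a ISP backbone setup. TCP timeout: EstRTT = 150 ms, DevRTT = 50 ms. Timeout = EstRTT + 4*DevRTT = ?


Given: EstRTT = 150 ms, DevRTT = 50 ms
Timeout = EstRTT + 4 * DevRTT
4 * DevRTT = 4 * 50 = 200
Timeout = 150 + 200 = 350 ms

350


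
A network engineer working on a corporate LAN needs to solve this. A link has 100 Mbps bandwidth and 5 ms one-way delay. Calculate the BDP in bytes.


Given: bandwidth = 100 Mbps, delay = 5 ms
BDP in bits = 100 * 10^6 * 5 / 1000
BDP in bits = 500000
BDP in bytes = 500000 / 8 = 62500

62500


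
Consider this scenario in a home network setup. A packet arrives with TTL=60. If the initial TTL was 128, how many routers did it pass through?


Given: initial TTL = 128, received TTL = 60
Hops = initial TTL - received TTL
Hops = 128 - 60 = 68

68


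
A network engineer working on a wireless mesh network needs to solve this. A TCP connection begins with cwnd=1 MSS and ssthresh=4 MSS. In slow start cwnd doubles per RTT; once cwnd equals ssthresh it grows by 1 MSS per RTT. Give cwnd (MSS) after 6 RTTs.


RTT 0: cwnd = 1 MSS (initial)
RTT 1: cwnd = 2 MSS (slow start, doubled)
RTT 2: cwnd = 4 MSS (slow start, doubled)
RTT 3: cwnd = 5 MSS (congestion avoidance, +1)
RTT 4: cwnd = 6 MSS (congestion avoidance, +1)
RTT 5: cwnd = 7 MSS (congestion avoidance, +1)
RTT 6: cwnd = 8 MSS (congestion avoidance, +1)

8


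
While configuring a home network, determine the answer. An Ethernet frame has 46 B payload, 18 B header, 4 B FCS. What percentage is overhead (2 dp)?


Given: payload = 46 B, header = 18 B, trailer = 4 B
Overhead bytes = header + trailer = 18 + 4 = 22
Total frame = payload + overhead = 46 + 22 = 68
Overhead % = 22 / 68 * 100 = 32.3529% -> 32.35% (2 dp)

32.35


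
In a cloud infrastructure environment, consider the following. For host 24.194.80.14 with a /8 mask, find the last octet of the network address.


Given: IP = 24.194.80.14, prefix = /8
Subnet mask = 255.0.0.0
Last octet of IP: 14
Last octet of mask: 0
Network last octet = 14 AND 0 = 0

0


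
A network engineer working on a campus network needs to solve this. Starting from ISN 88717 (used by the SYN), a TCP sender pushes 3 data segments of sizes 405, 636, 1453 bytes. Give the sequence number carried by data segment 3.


The SYN occupies sequence number ISN = 88717, so the first data byte is ISN + 1 = 88718.
SEQ of data segment i = (ISN + 1) + sum of payload sizes of segments 1..i-1.
Segment 1: SEQ = 88718, payload = 405 bytes
Segment 2: SEQ = 89123, payload = 636 bytes
Segment 3: SEQ = 89759, payload = 1453 bytes
SEQ of segment 3 = 88718 + 405 + 636 = 89759

89759


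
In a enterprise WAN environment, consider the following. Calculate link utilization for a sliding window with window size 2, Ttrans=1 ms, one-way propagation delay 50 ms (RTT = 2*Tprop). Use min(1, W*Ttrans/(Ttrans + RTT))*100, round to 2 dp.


Given: W = 2, Ttrans = 1 ms, RTT = 100 ms (= 2 * Tprop, Tprop = 50 ms)
Cycle time = Ttrans + RTT = 1 + 100 = 101 ms (first packet sent until its ACK returns)
W * Ttrans = 2 * 1 = 2 ms of sending per cycle
W * Ttrans / (Ttrans + RTT) = 2 / 101 = 0.019802
U = min(1, 0.019802) = 0.019802
U% = 1.98%

1.98


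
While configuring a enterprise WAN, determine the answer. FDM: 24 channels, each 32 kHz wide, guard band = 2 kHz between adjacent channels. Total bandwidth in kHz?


Given: 24 channels, 32 kHz each, guard = 2 kHz
Channel bandwidth = 24 * 32 = 768 kHz
Guard bands = 23 gaps * 2 kHz = 46 kHz
Total = 768 + 46 = 814 kHz

814


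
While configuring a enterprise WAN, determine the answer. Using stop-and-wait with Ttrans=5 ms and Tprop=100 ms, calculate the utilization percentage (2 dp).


Given: Ttrans = 5 ms, Tprop = 100 ms
RTT = 2 * Tprop = 2 * 100 = 200 ms
U = Ttrans / (Ttrans + RTT)
U = 5 / (5 + 200)
U = 5 / 205 = 0.02439
U% = 2.44%

2.44


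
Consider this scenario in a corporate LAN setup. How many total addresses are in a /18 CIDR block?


Given: CIDR prefix /18
Host bits = 32 - 18 = 14
Total addresses = 2^14 = 16384

16384


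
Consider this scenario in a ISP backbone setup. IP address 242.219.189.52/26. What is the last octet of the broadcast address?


Given: IP = 242.219.189.52, prefix = /26
Host bits = 32 - 26 = 6
Network last octet = 52 AND mask = 0
Host part size = 2^6 - 1 = 63
Broadcast last octet = 0 OR 63 = 63

63


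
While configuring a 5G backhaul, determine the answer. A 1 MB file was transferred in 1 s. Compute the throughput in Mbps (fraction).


Given: file = 1 MB, time = 1 s
File in Mb = 1 * 8 = 8 Mb
Throughput = 8 / 1 Mbps
Throughput = 8 Mbps

8


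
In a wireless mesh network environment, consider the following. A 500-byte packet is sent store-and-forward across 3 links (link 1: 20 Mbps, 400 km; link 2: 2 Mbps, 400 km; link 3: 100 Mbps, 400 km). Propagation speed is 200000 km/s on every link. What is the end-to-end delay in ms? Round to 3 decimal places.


Packet = 500 bytes = 4000 bits. Store-and-forward: sum (t_trans + t_prop) per link.
Link 1: t_trans = 4000/(20*10^6) s = 0.2000 ms; t_prop = 400/200000 s = 2.0000 ms; subtotal = 2.2000 ms
Link 2: t_trans = 4000/(2*10^6) s = 2.0000 ms; t_prop = 400/200000 s = 2.0000 ms; subtotal = 4.0000 ms
Link 3: t_trans = 4000/(100*10^6) s = 0.0400 ms; t_prop = 400/200000 s = 2.0000 ms; subtotal = 2.0400 ms
End-to-end = 2.2000 + 4.0000 + 2.0400 = 8.2400 ms -> 8.240 ms (3 dp)

8.240


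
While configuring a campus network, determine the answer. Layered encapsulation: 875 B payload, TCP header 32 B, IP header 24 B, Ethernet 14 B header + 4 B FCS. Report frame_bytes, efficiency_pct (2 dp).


TCP segment = 875 + 32 = 907 B
IP packet = 907 + 24 = 931 B
Ethernet frame = 931 + 14 + 4 = 949 B
Efficiency = app / frame = 875 / 949 = 0.922023 = 92.2023% -> 92.20% (2 dp)

949, 92.20


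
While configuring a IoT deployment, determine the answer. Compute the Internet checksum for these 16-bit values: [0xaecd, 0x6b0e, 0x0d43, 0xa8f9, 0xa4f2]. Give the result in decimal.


Given words: [0xaecd, 0x6b0e, 0x0d43, 0xa8f9, 0xa4f2]
Step 1: Sum all words
Raw sum = 44749 + 27406 + 3395 + 43257 + 42226 = 161033
Step 2: Fold carry: (29961 + 2) = 29963
One's complement = ~29963 & 0xFFFF = 35572

35572


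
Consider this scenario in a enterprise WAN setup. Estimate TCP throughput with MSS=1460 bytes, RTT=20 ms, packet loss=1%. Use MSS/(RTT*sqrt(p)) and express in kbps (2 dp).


Given: MSS = 1460 bytes, RTT = 20 ms, loss = 1%
RTT in seconds = 20 / 1000 = 0.02
Loss rate = 1% = 0.01
sqrt(loss) = sqrt(0.01) = 0.1
Throughput (bytes/s) = 1460 / (0.02 * 0.1) = 730000.0000
Throughput (kbps) = 730000.0000 * 8 / 1000 = 5840.000000 -> 5840.00 kbps (2 dp)

5840.00


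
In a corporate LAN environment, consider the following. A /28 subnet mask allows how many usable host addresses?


Given: subnet mask /28
Host bits = 32 - 28 = 4
Total addresses = 2^4 = 16
Usable hosts = 16 - 2 (network + broadcast) = 14

14


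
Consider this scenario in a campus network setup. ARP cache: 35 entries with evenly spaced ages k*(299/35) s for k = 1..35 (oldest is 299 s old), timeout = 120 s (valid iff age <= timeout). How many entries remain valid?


Ages are k * 299/35 s for k = 1..35 (spacing = 8.5429 s).
Entry k is valid iff k * 299/35 <= 120 iff k <= 35 * 120 / 299 = 14.0468
n_valid = floor(14.0468) = 14
(n_stale = 35 - 14 = 21)

14


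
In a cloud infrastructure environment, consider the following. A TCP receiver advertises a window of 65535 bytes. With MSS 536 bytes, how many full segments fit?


Given: RWND = 65535 bytes, MSS = 536 bytes
Full segments = floor(RWND / MSS)
Full segments = floor(65535 / 536)
Full segments = floor(122.2668) = 122

122


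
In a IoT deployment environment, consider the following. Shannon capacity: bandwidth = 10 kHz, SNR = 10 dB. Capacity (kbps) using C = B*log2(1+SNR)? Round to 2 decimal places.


Given: B = 10 kHz, SNR = 10 dB
SNR linear = 10^(10/10) = 10
1 + SNR = 11
log2(11) = 3.4594316186
C = 10 * 1000 * 3.4594316186 = 34594.3162 bps
C = 34.594316 kbps -> 34.59 kbps (2 dp)

34.59


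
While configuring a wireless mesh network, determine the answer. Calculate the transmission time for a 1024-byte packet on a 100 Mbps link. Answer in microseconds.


Given: packet = 1024 bytes, bandwidth = 100 Mbps
Packet in bits = 1024 * 8 = 8192 bits
Bandwidth = 100 * 10^6 = 100000000 bps
Time = 8192 / 100000000 seconds
Time in us = 8192 * 10^6 / 100000000 = 81.92

81.92


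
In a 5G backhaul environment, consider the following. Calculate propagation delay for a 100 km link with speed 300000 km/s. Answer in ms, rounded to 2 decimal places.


Given: distance = 100 km, speed = 300000 km/s
Delay = distance / speed = 100 / 300000 seconds
Delay in ms = 100 * 1000 / 300000
Delay = 0.3333 ms
Rounded to 2 dp = 0.33 ms

0.33


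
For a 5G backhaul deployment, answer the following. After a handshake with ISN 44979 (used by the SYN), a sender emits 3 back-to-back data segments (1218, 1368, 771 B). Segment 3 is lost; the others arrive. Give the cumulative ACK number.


SYN uses sequence number 44979; first data byte = ISN + 1 = 44980.
Segment 1: SEQ = 44980, len = 1218 B, covers [44980, 46197]
Segment 2: SEQ = 46198, len = 1368 B, covers [46198, 47565]
Segment 3: SEQ = 47566, len = 771 B, covers [47566, 48336] [LOST]
In-order data received: bytes [44980, 47565] (segments 1..2).
Segment 3 missing -> gap begins at byte 47566.
Cumulative ACK = next expected in-order byte = 44980 + 1218 + 1368 = 47566

47566


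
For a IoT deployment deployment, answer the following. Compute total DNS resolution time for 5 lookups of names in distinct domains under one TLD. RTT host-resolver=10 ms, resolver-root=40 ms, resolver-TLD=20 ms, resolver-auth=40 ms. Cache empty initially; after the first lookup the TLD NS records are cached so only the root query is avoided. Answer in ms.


Lookup 1 (cold cache): local + root + TLD + auth = 10 + 40 + 20 + 40 = 110 ms
Lookups 2..5 (TLD NS cached -> skip root; new domain -> still ask TLD and auth): local + TLD + auth = 10 + 20 + 40 = 70 ms each
Remaining 4 lookups: 4 * 70 = 280 ms
Total = 110 + 280 = 390 ms

390


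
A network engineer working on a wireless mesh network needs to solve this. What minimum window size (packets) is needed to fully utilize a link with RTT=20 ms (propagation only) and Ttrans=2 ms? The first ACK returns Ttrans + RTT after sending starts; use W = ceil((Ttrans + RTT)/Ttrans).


Given: Ttrans = 2 ms, RTT = 20 ms (= 2 * Tprop, Tprop = 10 ms)
Time until first ACK returns = Ttrans + RTT = 2 + 20 = 22 ms
Need W * Ttrans >= Ttrans + RTT  ->  W >= (Ttrans + RTT) / Ttrans
(Ttrans + RTT) / Ttrans = 22 / 2 = 11
W_min = ceil(11) = 11

11


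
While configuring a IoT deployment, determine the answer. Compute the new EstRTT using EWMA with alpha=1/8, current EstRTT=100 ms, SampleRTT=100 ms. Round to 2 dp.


Given: EstRTT = 100 ms, SampleRTT = 100 ms, alpha = 1/8
New EstRTT = (1 - alpha) * EstRTT + alpha * SampleRTT
(7/8) * 100 = 87.5
(1/8) * 100 = 12.5
New EstRTT = 87.5 + 12.5 = 100 ms -> 100.00 ms (2 dp)

100.00


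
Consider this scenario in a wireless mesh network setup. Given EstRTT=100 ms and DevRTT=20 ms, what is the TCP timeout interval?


Given: EstRTT = 100 ms, DevRTT = 20 ms
Timeout = EstRTT + 4 * DevRTT
4 * DevRTT = 4 * 20 = 80
Timeout = 100 + 80 = 180 ms

180


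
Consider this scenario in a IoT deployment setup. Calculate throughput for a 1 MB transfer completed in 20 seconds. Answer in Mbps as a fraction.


Given: file = 1 MB, time = 20 s
File in Mb = 1 * 8 = 8 Mb
Throughput = 8 / 20 Mbps
Throughput = 2/5 Mbps

2/5


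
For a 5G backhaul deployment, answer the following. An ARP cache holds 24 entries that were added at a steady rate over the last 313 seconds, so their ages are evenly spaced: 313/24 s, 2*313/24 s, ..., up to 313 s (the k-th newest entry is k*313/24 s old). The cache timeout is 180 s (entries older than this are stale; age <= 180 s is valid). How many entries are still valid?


Ages are k * 313/24 s for k = 1..24 (spacing = 13.0417 s).
Entry k is valid iff k * 313/24 <= 180 iff k <= 24 * 180 / 313 = 13.8019
n_valid = floor(13.8019) = 13
(n_stale = 24 - 13 = 11)

13


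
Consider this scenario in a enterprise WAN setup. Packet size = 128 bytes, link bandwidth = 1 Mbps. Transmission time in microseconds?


Given: packet = 128 bytes, bandwidth = 1 Mbps
Packet in bits = 128 * 8 = 1024 bits
Bandwidth = 1 * 10^6 = 1000000 bps
Time = 1024 / 1000000 seconds
Time in us = 1024 * 10^6 / 1000000 = 1024

1024


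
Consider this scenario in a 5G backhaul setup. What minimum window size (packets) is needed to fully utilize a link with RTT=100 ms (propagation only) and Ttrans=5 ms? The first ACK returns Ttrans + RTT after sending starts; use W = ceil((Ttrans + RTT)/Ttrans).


Given: Ttrans = 5 ms, RTT = 100 ms (= 2 * Tprop, Tprop = 50 ms)
Time until first ACK returns = Ttrans + RTT = 5 + 100 = 105 ms
Need W * Ttrans >= Ttrans + RTT  ->  W >= (Ttrans + RTT) / Ttrans
(Ttrans + RTT) / Ttrans = 105 / 5 = 21
W_min = ceil(21) = 21

21


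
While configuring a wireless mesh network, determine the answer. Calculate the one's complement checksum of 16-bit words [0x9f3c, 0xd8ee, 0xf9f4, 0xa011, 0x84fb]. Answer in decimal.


Given words: [0x9f3c, 0xd8ee, 0xf9f4, 0xa011, 0x84fb]
Step 1: Sum all words
Raw sum = 40764 + 55534 + 63988 + 40977 + 34043 = 235306
Step 2: Fold carry: (38698 + 3) = 38701
One's complement = ~38701 & 0xFFFF = 26834

26834


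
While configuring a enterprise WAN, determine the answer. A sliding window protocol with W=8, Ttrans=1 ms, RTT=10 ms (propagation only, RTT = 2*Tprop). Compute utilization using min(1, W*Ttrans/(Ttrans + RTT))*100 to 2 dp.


Given: W = 8, Ttrans = 1 ms, RTT = 10 ms (= 2 * Tprop, Tprop = 5 ms)
Cycle time = Ttrans + RTT = 1 + 10 = 11 ms (first packet sent until its ACK returns)
W * Ttrans = 8 * 1 = 8 ms of sending per cycle
W * Ttrans / (Ttrans + RTT) = 8 / 11 = 0.727273
U = min(1, 0.727273) = 0.727273
U% = 72.73%

72.73


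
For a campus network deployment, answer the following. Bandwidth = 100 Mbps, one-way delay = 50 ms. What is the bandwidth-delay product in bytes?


Given: bandwidth = 100 Mbps, delay = 50 ms
BDP in bits = 100 * 10^6 * 50 / 1000
BDP in bits = 5000000
BDP in bytes = 5000000 / 8 = 625000

625000


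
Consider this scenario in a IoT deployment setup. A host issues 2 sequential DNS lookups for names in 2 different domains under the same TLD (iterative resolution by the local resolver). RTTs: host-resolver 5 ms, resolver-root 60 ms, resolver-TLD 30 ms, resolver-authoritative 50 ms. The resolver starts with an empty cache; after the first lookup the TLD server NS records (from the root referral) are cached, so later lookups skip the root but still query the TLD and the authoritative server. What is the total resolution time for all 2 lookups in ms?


Lookup 1 (cold cache): local + root + TLD + auth = 5 + 60 + 30 + 50 = 145 ms
Lookups 2..2 (TLD NS cached -> skip root; new domain -> still ask TLD and auth): local + TLD + auth = 5 + 30 + 50 = 85 ms each
Remaining 1 lookups: 1 * 85 = 85 ms
Total = 145 + 85 = 230 ms

230


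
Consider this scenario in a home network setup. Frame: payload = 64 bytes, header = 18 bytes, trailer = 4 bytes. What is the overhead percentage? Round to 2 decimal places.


Given: payload = 64 B, header = 18 B, trailer = 4 B
Overhead bytes = header + trailer = 18 + 4 = 22
Total frame = payload + overhead = 64 + 22 = 86
Overhead % = 22 / 86 * 100 = 25.5814% -> 25.58% (2 dp)

25.58


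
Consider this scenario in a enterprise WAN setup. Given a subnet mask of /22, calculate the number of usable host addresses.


Given: subnet mask /22
Host bits = 32 - 22 = 10
Total addresses = 2^10 = 1024
Usable hosts = 1024 - 2 (network + broadcast) = 1022

1022


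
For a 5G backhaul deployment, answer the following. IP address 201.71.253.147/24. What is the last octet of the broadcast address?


Given: IP = 201.71.253.147, prefix = /24
Host bits = 32 - 24 = 8
Network last octet = 147 AND mask = 0
Host part size = 2^8 - 1 = 255
Broadcast last octet = 0 OR 255 = 255

255


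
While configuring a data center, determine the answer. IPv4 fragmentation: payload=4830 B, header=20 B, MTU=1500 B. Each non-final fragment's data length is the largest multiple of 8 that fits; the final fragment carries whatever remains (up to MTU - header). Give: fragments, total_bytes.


Max data per non-final fragment = floor((MTU - header)/8)*8 = floor((1500 - 20)/8)*8 = floor(1480/8)*8 = 1480 B
Final fragment needs no 8-byte alignment: it can carry up to MTU - header = 1480 B
Non-final fragments needed = ceil((payload - 1480) / 1480) = ceil(3350/1480) = ceil(2.2635) = 3
Number of fragments = 3 + 1 = 4
Fragment sizes (data): 3 * 1480 B + 390 B (last, 390 <= 1480 OK)
Total bytes sent = payload + n_frags * header = 4830 + 4*20 = 4830 + 80 = 4910 B

4, 4910


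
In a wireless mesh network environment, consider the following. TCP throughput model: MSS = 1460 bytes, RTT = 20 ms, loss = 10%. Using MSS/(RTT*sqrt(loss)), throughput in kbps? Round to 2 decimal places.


Given: MSS = 1460 bytes, RTT = 20 ms, loss = 10%
RTT in seconds = 20 / 1000 = 0.02
Loss rate = 10% = 0.1
sqrt(loss) = sqrt(0.1) = 0.316227766017
Throughput (bytes/s) = 1460 / (0.02 * 0.316227766017) = 230846.2692
Throughput (kbps) = 230846.2692 * 8 / 1000 = 1846.770154 -> 1846.77 kbps (2 dp)

1846.77


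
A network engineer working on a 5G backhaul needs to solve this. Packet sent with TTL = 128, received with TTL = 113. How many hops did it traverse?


Given: initial TTL = 128, received TTL = 113
Hops = initial TTL - received TTL
Hops = 128 - 113 = 15

15


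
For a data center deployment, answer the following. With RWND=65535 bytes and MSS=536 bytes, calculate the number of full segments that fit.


Given: RWND = 65535 bytes, MSS = 536 bytes
Full segments = floor(RWND / MSS)
Full segments = floor(65535 / 536)
Full segments = floor(122.2668) = 122

122


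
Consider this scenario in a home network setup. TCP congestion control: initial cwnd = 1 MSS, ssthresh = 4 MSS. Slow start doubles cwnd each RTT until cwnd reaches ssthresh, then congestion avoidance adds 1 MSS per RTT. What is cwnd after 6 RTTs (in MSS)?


RTT 0: cwnd = 1 MSS (initial)
RTT 1: cwnd = 2 MSS (slow start, doubled)
RTT 2: cwnd = 4 MSS (slow start, doubled)
RTT 3: cwnd = 5 MSS (congestion avoidance, +1)
RTT 4: cwnd = 6 MSS (congestion avoidance, +1)
RTT 5: cwnd = 7 MSS (congestion avoidance, +1)
RTT 6: cwnd = 8 MSS (congestion avoidance, +1)

8


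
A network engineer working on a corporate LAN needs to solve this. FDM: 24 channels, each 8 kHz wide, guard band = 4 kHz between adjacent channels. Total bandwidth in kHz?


Given: 24 channels, 8 kHz each, guard = 4 kHz
Channel bandwidth = 24 * 8 = 192 kHz
Guard bands = 23 gaps * 4 kHz = 92 kHz
Total = 192 + 92 = 284 kHz

284


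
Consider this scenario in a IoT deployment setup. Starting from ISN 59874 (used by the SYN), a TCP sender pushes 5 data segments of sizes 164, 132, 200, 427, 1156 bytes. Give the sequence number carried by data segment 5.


The SYN occupies sequence number ISN = 59874, so the first data byte is ISN + 1 = 59875.
SEQ of data segment i = (ISN + 1) + sum of payload sizes of segments 1..i-1.
Segment 1: SEQ = 59875, payload = 164 bytes
Segment 2: SEQ = 60039, payload = 132 bytes
Segment 3: SEQ = 60171, payload = 200 bytes
Segment 4: SEQ = 60371, payload = 427 bytes
Segment 5: SEQ = 60798, payload = 1156 bytes
SEQ of segment 5 = 59875 + 164 + 132 + 200 + 427 = 60798

60798


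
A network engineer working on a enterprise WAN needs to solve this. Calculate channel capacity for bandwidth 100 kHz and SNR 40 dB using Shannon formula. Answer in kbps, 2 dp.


Given: B = 100 kHz, SNR = 40 dB
SNR linear = 10^(40/10) = 10000
1 + SNR = 10001
log2(10001) = 13.2878566418
C = 100 * 1000 * 13.2878566418 = 1328785.6642 bps
C = 1328.785664 kbps -> 1328.79 kbps (2 dp)

1328.79


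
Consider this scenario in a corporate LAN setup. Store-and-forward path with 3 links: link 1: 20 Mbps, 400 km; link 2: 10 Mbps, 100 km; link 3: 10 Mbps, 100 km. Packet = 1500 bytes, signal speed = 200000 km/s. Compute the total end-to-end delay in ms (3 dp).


Packet = 1500 bytes = 12000 bits. Store-and-forward: sum (t_trans + t_prop) per link.
Link 1: t_trans = 12000/(20*10^6) s = 0.6000 ms; t_prop = 400/200000 s = 2.0000 ms; subtotal = 2.6000 ms
Link 2: t_trans = 12000/(10*10^6) s = 1.2000 ms; t_prop = 100/200000 s = 0.5000 ms; subtotal = 1.7000 ms
Link 3: t_trans = 12000/(10*10^6) s = 1.2000 ms; t_prop = 100/200000 s = 0.5000 ms; subtotal = 1.7000 ms
End-to-end = 2.6000 + 1.7000 + 1.7000 = 6.0000 ms -> 6.000 ms (3 dp)

6.000


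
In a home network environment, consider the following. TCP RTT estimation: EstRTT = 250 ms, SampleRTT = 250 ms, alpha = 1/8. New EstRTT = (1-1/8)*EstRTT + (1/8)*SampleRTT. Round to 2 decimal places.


Given: EstRTT = 250 ms, SampleRTT = 250 ms, alpha = 1/8
New EstRTT = (1 - alpha) * EstRTT + alpha * SampleRTT
(7/8) * 250 = 218.75
(1/8) * 250 = 31.25
New EstRTT = 218.75 + 31.25 = 250 ms -> 250.00 ms (2 dp)

250.00


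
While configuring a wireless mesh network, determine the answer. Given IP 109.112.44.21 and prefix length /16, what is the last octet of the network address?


Given: IP = 109.112.44.21, prefix = /16
Subnet mask = 255.255.0.0
Last octet of IP: 21
Last octet of mask: 0
Network last octet = 21 AND 0 = 0

0


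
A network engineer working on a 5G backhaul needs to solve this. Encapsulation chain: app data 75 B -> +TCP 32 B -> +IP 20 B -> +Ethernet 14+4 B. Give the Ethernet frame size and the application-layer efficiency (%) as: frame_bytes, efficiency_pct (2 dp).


TCP segment = 75 + 32 = 107 B
IP packet = 107 + 20 = 127 B
Ethernet frame = 127 + 14 + 4 = 145 B
Efficiency = app / frame = 75 / 145 = 0.517241 = 51.7241% -> 51.72% (2 dp)

145, 51.72


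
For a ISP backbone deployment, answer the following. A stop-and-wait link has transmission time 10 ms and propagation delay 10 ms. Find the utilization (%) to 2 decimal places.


Given: Ttrans = 10 ms, Tprop = 10 ms
RTT = 2 * Tprop = 2 * 10 = 20 ms
U = Ttrans / (Ttrans + RTT)
U = 10 / (10 + 20)
U = 10 / 30 = 0.333333
U% = 33.33%

33.33


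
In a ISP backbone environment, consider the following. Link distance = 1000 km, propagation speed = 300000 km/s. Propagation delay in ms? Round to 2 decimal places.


Given: distance = 1000 km, speed = 300000 km/s
Delay = distance / speed = 1000 / 300000 seconds
Delay in ms = 1000 * 1000 / 300000
Delay = 3.3333 ms
Rounded to 2 dp = 3.33 ms

3.33
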